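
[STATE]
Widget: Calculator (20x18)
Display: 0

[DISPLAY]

                   0
┌───┬───┬───┬───┐   
│ 7 │ 8 │ 9 │ ÷ │   
├───┼───┼───┼───┤   
│ 4 │ 5 │ 6 │ × │   
├───┼───┼───┼───┤   
│ 1 │ 2 │ 3 │ - │   
├───┼───┼───┼───┤   
│ 0 │ . │ = │ + │   
├───┼───┼───┼───┤   
│ C │ MC│ MR│ M+│   
└───┴───┴───┴───┘   
                    
                    
                    
                    
                    
                    


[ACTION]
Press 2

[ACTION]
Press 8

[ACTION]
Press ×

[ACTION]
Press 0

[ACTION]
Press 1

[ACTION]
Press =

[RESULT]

                  28
┌───┬───┬───┬───┐   
│ 7 │ 8 │ 9 │ ÷ │   
├───┼───┼───┼───┤   
│ 4 │ 5 │ 6 │ × │   
├───┼───┼───┼───┤   
│ 1 │ 2 │ 3 │ - │   
├───┼───┼───┼───┤   
│ 0 │ . │ = │ + │   
├───┼───┼───┼───┤   
│ C │ MC│ MR│ M+│   
└───┴───┴───┴───┘   
                    
                    
                    
                    
                    
                    


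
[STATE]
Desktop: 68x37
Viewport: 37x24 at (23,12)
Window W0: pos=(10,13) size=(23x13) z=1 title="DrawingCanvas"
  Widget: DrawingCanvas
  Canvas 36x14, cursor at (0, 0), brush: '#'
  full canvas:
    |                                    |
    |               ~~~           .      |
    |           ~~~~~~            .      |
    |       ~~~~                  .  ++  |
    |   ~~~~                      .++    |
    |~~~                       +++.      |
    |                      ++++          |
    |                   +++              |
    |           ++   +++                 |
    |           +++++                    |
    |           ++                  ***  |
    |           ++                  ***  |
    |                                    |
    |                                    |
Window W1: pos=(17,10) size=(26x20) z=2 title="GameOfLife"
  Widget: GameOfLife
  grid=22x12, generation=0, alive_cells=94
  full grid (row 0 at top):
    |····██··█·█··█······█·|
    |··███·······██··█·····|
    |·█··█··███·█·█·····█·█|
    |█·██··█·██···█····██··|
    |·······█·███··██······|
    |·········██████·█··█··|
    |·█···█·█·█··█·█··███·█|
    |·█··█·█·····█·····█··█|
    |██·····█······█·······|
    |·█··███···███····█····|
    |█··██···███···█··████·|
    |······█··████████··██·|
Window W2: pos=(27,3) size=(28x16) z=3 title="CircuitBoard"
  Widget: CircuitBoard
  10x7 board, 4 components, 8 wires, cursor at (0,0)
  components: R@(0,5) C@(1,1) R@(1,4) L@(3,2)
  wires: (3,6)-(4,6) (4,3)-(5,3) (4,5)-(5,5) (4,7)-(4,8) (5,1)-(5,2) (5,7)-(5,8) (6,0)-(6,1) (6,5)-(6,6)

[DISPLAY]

────┃                          ┃     
0   ┃3           L             ┃     
█··█┃                          ┃     
····┃4               ·       · ┃     
··██┃                │       │ ┃     
·█·█┃5       · ─ ·   ·       · ┃     
··█·┗━━━━━━━━━━━━━━━━━━━━━━━━━━┛     
····██████·█··█··  ┃                 
█·█·█··█·█··███·█  ┃                 
·█·····█·····█··█  ┃                 
··█······█·······  ┃                 
██···███····█····  ┃                 
···███···█··████·  ┃                 
·█··████████··██·  ┃                 
                   ┃                 
                   ┃                 
                   ┃                 
━━━━━━━━━━━━━━━━━━━┛                 
                                     
                                     
                                     
                                     
                                     
                                     


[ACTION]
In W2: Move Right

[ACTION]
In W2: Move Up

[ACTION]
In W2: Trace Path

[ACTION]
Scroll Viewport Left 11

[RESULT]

     ┠─────────┃                     
━━━━━┃Gen: 0   ┃3           L        
Drawi┃····██··█┃                     
─────┃··███····┃4               ·    
     ┃·█··█··██┃                │    
     ┃█·██··█·█┃5       · ─ ·   ·    
     ┃·······█·┗━━━━━━━━━━━━━━━━━━━━━
     ┃·········██████·█··█··  ┃      
  ~~~┃·█···█·█·█··█·█··███·█  ┃      
~~   ┃·█··█·█·····█·····█··█  ┃      
     ┃██·····█······█·······  ┃      
     ┃·█··███···███····█····  ┃      
     ┃█··██···███···█··████·  ┃      
━━━━━┃······█··████████··██·  ┃      
     ┃                        ┃      
     ┃                        ┃      
     ┃                        ┃      
     ┗━━━━━━━━━━━━━━━━━━━━━━━━┛      
                                     
                                     
                                     
                                     
                                     
                                     


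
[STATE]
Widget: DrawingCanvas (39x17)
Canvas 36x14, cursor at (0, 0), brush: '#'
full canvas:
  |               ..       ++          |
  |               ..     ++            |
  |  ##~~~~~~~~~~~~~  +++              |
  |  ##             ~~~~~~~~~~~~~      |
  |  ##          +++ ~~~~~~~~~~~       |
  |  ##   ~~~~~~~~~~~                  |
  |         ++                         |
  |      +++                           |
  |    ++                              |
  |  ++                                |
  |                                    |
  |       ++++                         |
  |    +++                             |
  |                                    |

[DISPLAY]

+              ..       ++             
               ..     ++               
  ##~~~~~~~~~~~~~  +++                 
  ##             ~~~~~~~~~~~~~         
  ##          +++ ~~~~~~~~~~~          
  ##   ~~~~~~~~~~~                     
         ++                            
      +++                              
    ++                                 
  ++                                   
                                       
       ++++                            
    +++                                
                                       
                                       
                                       
                                       


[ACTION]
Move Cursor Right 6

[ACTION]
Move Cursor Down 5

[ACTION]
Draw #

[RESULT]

               ..       ++             
               ..     ++               
  ##~~~~~~~~~~~~~  +++                 
  ##             ~~~~~~~~~~~~~         
  ##          +++ ~~~~~~~~~~~          
  ##  #~~~~~~~~~~~                     
         ++                            
      +++                              
    ++                                 
  ++                                   
                                       
       ++++                            
    +++                                
                                       
                                       
                                       
                                       


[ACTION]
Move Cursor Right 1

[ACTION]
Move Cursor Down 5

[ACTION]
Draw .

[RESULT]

               ..       ++             
               ..     ++               
  ##~~~~~~~~~~~~~  +++                 
  ##             ~~~~~~~~~~~~~         
  ##          +++ ~~~~~~~~~~~          
  ##  #~~~~~~~~~~~                     
         ++                            
      +++                              
    ++                                 
  ++                                   
       .                               
       ++++                            
    +++                                
                                       
                                       
                                       
                                       


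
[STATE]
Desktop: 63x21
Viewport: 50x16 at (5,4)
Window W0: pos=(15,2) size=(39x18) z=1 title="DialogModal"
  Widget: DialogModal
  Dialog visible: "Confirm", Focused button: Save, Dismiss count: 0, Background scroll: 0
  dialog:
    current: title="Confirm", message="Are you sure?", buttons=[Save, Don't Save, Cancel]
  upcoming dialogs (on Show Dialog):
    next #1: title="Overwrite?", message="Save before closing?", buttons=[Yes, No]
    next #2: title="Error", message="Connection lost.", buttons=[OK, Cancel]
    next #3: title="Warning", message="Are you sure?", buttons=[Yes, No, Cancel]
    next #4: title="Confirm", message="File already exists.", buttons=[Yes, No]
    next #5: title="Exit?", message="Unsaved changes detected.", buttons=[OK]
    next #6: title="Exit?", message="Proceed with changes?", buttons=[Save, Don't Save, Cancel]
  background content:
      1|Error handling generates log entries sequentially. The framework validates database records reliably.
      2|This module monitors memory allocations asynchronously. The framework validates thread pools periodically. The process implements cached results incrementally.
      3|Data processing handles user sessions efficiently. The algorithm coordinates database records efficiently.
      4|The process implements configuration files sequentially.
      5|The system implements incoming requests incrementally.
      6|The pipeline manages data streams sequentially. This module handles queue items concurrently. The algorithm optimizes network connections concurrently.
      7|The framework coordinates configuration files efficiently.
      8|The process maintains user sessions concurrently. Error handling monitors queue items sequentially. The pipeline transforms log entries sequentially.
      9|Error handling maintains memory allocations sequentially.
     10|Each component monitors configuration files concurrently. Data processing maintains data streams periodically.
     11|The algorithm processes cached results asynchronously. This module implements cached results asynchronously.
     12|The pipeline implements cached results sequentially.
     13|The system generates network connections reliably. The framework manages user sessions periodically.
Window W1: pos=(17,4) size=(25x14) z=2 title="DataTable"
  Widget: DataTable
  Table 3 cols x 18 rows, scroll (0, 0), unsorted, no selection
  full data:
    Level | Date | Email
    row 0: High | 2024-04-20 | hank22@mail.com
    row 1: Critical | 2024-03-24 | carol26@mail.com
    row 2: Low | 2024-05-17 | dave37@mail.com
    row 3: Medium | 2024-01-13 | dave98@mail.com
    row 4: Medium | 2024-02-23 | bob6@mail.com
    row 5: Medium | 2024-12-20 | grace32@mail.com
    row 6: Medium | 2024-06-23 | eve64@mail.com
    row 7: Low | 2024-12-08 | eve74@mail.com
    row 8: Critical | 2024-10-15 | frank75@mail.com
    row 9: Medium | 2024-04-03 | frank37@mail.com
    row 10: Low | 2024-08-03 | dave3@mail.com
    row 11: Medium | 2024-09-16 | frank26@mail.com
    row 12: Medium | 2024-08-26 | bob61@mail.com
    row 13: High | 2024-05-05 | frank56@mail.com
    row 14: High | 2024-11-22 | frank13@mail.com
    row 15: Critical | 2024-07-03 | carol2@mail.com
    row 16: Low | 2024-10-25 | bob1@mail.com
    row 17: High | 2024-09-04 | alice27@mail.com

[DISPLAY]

          ┠─┏━━━━━━━━━━━━━━━━━━━━━━━┓───────────┨ 
          ┃E┃ DataTable             ┃og entries ┃ 
          ┃T┠───────────────────────┨y allocatio┃ 
          ┃D┃Level   │Date      │Ema┃er sessions┃ 
          ┃T┃────────┼──────────┼───┃figuration ┃ 
          ┃T┃High    │2024-04-20│han┃───────┐ues┃ 
          ┃T┃Critical│2024-03-24│car┃       │seq┃ 
          ┃T┃Low     │2024-05-17│dav┃       │ati┃ 
          ┃T┃Medium  │2024-01-13│dav┃ancel  │s c┃ 
          ┃E┃Medium  │2024-02-23│bob┃───────┘loc┃ 
          ┃E┃Medium  │2024-12-20│gra┃nfiguration┃ 
          ┃T┃Medium  │2024-06-23│eve┃ched result┃ 
          ┃T┃Low     │2024-12-08│eve┃ched result┃ 
          ┃T┗━━━━━━━━━━━━━━━━━━━━━━━┛rk connecti┃ 
          ┃                                     ┃ 
          ┗━━━━━━━━━━━━━━━━━━━━━━━━━━━━━━━━━━━━━┛ 


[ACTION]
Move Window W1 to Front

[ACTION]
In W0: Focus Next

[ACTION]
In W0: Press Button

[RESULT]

          ┠─┏━━━━━━━━━━━━━━━━━━━━━━━┓───────────┨ 
          ┃E┃ DataTable             ┃og entries ┃ 
          ┃T┠───────────────────────┨y allocatio┃ 
          ┃D┃Level   │Date      │Ema┃er sessions┃ 
          ┃T┃────────┼──────────┼───┃figuration ┃ 
          ┃T┃High    │2024-04-20│han┃ming reques┃ 
          ┃T┃Critical│2024-03-24│car┃streams seq┃ 
          ┃T┃Low     │2024-05-17│dav┃configurati┃ 
          ┃T┃Medium  │2024-01-13│dav┃ sessions c┃ 
          ┃E┃Medium  │2024-02-23│bob┃emory alloc┃ 
          ┃E┃Medium  │2024-12-20│gra┃nfiguration┃ 
          ┃T┃Medium  │2024-06-23│eve┃ched result┃ 
          ┃T┃Low     │2024-12-08│eve┃ched result┃ 
          ┃T┗━━━━━━━━━━━━━━━━━━━━━━━┛rk connecti┃ 
          ┃                                     ┃ 
          ┗━━━━━━━━━━━━━━━━━━━━━━━━━━━━━━━━━━━━━┛ 


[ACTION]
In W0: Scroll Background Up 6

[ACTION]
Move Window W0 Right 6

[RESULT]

            ┏━━━━━━━━━━━━━━━━━━━━━━━┓─────────────
            ┃ DataTable             ┃ates log entr
            ┠───────────────────────┨ memory alloc
            ┃Level   │Date      │Ema┃les user sess
            ┃────────┼──────────┼───┃ts configurat
            ┃High    │2024-04-20│han┃s incoming re
            ┃Critical│2024-03-24│car┃ data streams
            ┃Low     │2024-05-17│dav┃nates configu
            ┃Medium  │2024-01-13│dav┃s user sessio
            ┃Medium  │2024-02-23│bob┃ains memory a
            ┃Medium  │2024-12-20│gra┃ors configura
            ┃Medium  │2024-06-23│eve┃ses cached re
            ┃Low     │2024-12-08│eve┃nts cached re
            ┗━━━━━━━━━━━━━━━━━━━━━━━┛ network conn
                ┃                                 
                ┗━━━━━━━━━━━━━━━━━━━━━━━━━━━━━━━━━


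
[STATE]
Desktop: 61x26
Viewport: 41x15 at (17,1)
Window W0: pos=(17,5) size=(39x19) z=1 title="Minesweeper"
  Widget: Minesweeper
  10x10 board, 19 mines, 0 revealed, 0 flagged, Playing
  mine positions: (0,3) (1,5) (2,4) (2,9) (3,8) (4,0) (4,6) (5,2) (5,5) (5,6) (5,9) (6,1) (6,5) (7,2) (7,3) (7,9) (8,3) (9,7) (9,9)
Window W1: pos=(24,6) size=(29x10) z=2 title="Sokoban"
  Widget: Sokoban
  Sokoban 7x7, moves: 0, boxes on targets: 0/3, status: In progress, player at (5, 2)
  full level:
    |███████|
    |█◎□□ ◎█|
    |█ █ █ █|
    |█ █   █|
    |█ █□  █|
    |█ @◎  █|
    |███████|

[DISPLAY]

                                         
                                         
                                         
                                         
┏━━━━━━━━━━━━━━━━━━━━━━━━━━━━━━━━━━━━━┓  
┃ Mines┏━━━━━━━━━━━━━━━━━━━━━━━━━━━┓  ┃  
┠──────┃ Sokoban                   ┃──┨  
┃■■■■■■┠───────────────────────────┨  ┃  
┃■■■■■■┃███████                    ┃  ┃  
┃■■■■■■┃█◎□□ ◎█                    ┃  ┃  
┃■■■■■■┃█ █ █ █                    ┃  ┃  
┃■■■■■■┃█ █   █                    ┃  ┃  
┃■■■■■■┃█ █□  █                    ┃  ┃  
┃■■■■■■┃█ @◎  █                    ┃  ┃  
┃■■■■■■┗━━━━━━━━━━━━━━━━━━━━━━━━━━━┛  ┃  


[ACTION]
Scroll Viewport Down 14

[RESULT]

┃■■■■■■┃█ █ █ █                    ┃  ┃  
┃■■■■■■┃█ █   █                    ┃  ┃  
┃■■■■■■┃█ █□  █                    ┃  ┃  
┃■■■■■■┃█ @◎  █                    ┃  ┃  
┃■■■■■■┗━━━━━━━━━━━━━━━━━━━━━━━━━━━┛  ┃  
┃■■■■■■■■■■                           ┃  
┃■■■■■■■■■■                           ┃  
┃                                     ┃  
┃                                     ┃  
┃                                     ┃  
┃                                     ┃  
┃                                     ┃  
┗━━━━━━━━━━━━━━━━━━━━━━━━━━━━━━━━━━━━━┛  
                                         
                                         


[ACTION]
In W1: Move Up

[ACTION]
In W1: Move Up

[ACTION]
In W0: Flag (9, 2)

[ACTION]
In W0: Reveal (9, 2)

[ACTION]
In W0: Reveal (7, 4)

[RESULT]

┃■■■■■■┃█ █ █ █                    ┃  ┃  
┃■■■■■■┃█ █   █                    ┃  ┃  
┃■■■■■■┃█ █□  █                    ┃  ┃  
┃■■■■■■┃█ @◎  █                    ┃  ┃  
┃■■■■3■┗━━━━━━━━━━━━━━━━━━━━━━━━━━━┛  ┃  
┃■■■■■■■■■■                           ┃  
┃■■⚑■■■■■■■                           ┃  
┃                                     ┃  
┃                                     ┃  
┃                                     ┃  
┃                                     ┃  
┃                                     ┃  
┗━━━━━━━━━━━━━━━━━━━━━━━━━━━━━━━━━━━━━┛  
                                         
                                         


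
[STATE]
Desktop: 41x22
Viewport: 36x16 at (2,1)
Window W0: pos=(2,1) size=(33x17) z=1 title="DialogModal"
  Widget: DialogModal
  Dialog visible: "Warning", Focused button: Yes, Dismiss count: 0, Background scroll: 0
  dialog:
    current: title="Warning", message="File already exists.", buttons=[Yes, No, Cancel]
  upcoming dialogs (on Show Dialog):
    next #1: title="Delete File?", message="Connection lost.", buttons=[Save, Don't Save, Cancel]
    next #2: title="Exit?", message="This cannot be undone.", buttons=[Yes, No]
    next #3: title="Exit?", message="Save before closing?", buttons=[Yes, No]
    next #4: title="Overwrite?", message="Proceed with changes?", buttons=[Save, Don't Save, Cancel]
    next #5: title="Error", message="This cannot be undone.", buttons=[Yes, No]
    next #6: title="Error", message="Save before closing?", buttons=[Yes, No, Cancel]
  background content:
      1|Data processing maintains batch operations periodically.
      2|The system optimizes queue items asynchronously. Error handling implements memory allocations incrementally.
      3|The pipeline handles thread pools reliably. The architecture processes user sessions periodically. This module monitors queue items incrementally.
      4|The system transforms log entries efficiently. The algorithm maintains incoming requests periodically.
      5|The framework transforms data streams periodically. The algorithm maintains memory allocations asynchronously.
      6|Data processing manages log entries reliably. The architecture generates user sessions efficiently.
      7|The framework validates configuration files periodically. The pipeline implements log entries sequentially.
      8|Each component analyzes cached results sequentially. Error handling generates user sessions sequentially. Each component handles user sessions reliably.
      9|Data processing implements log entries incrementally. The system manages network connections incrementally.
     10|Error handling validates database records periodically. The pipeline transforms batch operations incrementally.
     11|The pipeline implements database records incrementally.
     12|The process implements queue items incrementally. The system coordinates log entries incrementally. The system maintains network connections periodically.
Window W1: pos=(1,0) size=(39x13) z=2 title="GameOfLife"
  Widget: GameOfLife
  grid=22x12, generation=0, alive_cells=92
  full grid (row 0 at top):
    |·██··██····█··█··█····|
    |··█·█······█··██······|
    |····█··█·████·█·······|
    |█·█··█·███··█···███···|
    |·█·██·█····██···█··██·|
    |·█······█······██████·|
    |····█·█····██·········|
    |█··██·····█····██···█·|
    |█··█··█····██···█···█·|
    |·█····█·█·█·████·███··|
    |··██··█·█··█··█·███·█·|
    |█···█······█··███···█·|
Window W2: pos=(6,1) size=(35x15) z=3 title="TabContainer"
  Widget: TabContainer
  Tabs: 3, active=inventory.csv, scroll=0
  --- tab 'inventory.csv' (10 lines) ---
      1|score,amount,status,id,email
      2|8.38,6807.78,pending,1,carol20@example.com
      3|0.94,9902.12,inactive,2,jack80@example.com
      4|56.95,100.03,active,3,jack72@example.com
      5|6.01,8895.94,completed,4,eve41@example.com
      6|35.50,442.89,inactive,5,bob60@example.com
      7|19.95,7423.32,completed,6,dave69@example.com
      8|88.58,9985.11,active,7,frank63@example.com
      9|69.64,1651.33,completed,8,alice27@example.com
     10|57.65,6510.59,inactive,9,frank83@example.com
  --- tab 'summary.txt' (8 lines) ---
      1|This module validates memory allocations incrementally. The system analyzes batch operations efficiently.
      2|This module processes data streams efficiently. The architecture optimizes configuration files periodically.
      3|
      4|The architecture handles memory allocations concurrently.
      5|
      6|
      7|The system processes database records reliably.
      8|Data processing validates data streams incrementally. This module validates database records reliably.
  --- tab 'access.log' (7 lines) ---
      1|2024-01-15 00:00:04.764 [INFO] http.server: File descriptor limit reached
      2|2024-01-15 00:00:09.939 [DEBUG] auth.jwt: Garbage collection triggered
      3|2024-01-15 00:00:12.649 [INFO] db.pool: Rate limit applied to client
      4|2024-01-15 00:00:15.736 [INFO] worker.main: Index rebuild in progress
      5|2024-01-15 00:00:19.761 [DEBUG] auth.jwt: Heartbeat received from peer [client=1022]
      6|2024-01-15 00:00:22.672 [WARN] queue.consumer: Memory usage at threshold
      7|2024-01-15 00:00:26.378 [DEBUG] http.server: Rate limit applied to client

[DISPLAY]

 Gam┏━━━━━━━━━━━━━━━━━━━━━━━━━━━━━━━
────┃ TabContainer                  
Gen:┠───────────────────────────────
····┃[inventory.csv]│ summary.txt │ 
█·█·┃───────────────────────────────
·█·█┃score,amount,status,id,email   
·█··┃8.38,6807.78,pending,1,carol20@
····┃0.94,9902.12,inactive,2,jack80@
█··█┃56.95,100.03,active,3,jack72@ex
█··█┃6.01,8895.94,completed,4,eve41@
·█··┃35.50,442.89,inactive,5,bob60@e
━━━━┃19.95,7423.32,completed,6,dave6
┃Err┃88.58,9985.11,active,7,frank63@
┃The┃69.64,1651.33,completed,8,alice
┃The┗━━━━━━━━━━━━━━━━━━━━━━━━━━━━━━━
┃                               ┃   


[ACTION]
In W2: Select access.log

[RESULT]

 Gam┏━━━━━━━━━━━━━━━━━━━━━━━━━━━━━━━
────┃ TabContainer                  
Gen:┠───────────────────────────────
····┃ inventory.csv │ summary.txt │[
█·█·┃───────────────────────────────
·█·█┃2024-01-15 00:00:04.764 [INFO] 
·█··┃2024-01-15 00:00:09.939 [DEBUG]
····┃2024-01-15 00:00:12.649 [INFO] 
█··█┃2024-01-15 00:00:15.736 [INFO] 
█··█┃2024-01-15 00:00:19.761 [DEBUG]
·█··┃2024-01-15 00:00:22.672 [WARN] 
━━━━┃2024-01-15 00:00:26.378 [DEBUG]
┃Err┃                               
┃The┃                               
┃The┗━━━━━━━━━━━━━━━━━━━━━━━━━━━━━━━
┃                               ┃   


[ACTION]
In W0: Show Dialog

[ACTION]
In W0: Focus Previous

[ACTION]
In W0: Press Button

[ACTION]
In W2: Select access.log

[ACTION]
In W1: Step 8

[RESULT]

 Gam┏━━━━━━━━━━━━━━━━━━━━━━━━━━━━━━━
────┃ TabContainer                  
Gen:┠───────────────────────────────
····┃ inventory.csv │ summary.txt │[
····┃───────────────────────────────
····┃2024-01-15 00:00:04.764 [INFO] 
····┃2024-01-15 00:00:09.939 [DEBUG]
····┃2024-01-15 00:00:12.649 [INFO] 
····┃2024-01-15 00:00:15.736 [INFO] 
····┃2024-01-15 00:00:19.761 [DEBUG]
····┃2024-01-15 00:00:22.672 [WARN] 
━━━━┃2024-01-15 00:00:26.378 [DEBUG]
┃Err┃                               
┃The┃                               
┃The┗━━━━━━━━━━━━━━━━━━━━━━━━━━━━━━━
┃                               ┃   


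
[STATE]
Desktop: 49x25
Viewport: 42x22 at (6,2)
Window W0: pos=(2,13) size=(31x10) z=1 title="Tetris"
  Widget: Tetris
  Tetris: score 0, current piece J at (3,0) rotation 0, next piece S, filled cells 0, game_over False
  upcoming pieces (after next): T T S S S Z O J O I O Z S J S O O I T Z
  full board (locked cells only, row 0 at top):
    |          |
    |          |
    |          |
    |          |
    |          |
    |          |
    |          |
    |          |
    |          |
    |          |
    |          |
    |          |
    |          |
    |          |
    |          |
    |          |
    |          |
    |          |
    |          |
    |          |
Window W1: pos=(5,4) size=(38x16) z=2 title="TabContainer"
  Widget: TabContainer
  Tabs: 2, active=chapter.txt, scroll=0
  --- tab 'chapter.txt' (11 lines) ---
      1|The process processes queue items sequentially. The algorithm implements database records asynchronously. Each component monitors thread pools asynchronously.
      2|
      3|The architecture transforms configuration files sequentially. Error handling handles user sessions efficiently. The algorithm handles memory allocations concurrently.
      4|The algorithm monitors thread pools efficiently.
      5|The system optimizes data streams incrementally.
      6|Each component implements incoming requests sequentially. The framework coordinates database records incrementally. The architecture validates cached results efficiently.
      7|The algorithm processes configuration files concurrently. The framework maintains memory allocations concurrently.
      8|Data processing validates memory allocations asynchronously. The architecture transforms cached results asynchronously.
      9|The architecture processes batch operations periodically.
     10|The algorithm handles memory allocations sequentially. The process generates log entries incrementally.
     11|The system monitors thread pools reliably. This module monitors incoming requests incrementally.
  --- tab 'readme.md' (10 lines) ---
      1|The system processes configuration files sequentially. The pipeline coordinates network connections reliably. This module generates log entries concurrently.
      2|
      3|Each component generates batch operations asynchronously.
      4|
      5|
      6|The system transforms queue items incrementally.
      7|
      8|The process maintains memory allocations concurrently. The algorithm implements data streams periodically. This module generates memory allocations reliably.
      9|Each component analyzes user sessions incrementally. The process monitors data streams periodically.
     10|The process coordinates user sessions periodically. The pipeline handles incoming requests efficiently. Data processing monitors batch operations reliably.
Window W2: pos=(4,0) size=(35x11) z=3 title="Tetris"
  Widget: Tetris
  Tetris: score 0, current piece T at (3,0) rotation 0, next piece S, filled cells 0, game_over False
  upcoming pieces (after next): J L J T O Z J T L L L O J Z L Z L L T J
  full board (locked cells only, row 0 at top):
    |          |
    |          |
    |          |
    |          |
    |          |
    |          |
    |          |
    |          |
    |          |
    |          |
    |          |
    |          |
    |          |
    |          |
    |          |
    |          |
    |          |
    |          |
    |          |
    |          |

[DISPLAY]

────────────────────────────────┨         
         │Next:                 ┃         
         │ ░░                   ┃━━━┓     
         │░░                    ┃   ┃     
         │                      ┃───┨     
         │                      ┃   ┃     
         │                      ┃───┃     
         │Score:                ┃ se┃     
━━━━━━━━━━━━━━━━━━━━━━━━━━━━━━━━┛   ┃     
The architecture transforms configur┃     
The algorithm monitors thread pools ┃     
The system optimizes data streams in┃     
Each component implements incoming r┃     
The algorithm processes configuratio┃     
Data processing validates memory all┃     
The architecture processes batch ope┃     
The algorithm handles memory allocat┃     
━━━━━━━━━━━━━━━━━━━━━━━━━━━━━━━━━━━━┛     
       │                  ┃               
       │                  ┃               
━━━━━━━━━━━━━━━━━━━━━━━━━━┛               
                                          


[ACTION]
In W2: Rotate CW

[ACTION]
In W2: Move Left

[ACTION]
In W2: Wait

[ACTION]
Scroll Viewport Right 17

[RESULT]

───────────────────────────────┨          
        │Next:                 ┃          
        │ ░░                   ┃━━━┓      
        │░░                    ┃   ┃      
        │                      ┃───┨      
        │                      ┃   ┃      
        │                      ┃───┃      
        │Score:                ┃ se┃      
━━━━━━━━━━━━━━━━━━━━━━━━━━━━━━━┛   ┃      
he architecture transforms configur┃      
he algorithm monitors thread pools ┃      
he system optimizes data streams in┃      
ach component implements incoming r┃      
he algorithm processes configuratio┃      
ata processing validates memory all┃      
he architecture processes batch ope┃      
he algorithm handles memory allocat┃      
━━━━━━━━━━━━━━━━━━━━━━━━━━━━━━━━━━━┛      
      │                  ┃                
      │                  ┃                
━━━━━━━━━━━━━━━━━━━━━━━━━┛                
                                          


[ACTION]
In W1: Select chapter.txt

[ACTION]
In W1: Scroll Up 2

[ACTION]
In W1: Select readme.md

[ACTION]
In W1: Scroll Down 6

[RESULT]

───────────────────────────────┨          
        │Next:                 ┃          
        │ ░░                   ┃━━━┓      
        │░░                    ┃   ┃      
        │                      ┃───┨      
        │                      ┃   ┃      
        │                      ┃───┃      
        │Score:                ┃   ┃      
━━━━━━━━━━━━━━━━━━━━━━━━━━━━━━━┛cat┃      
ach component analyzes user session┃      
he process coordinates user session┃      
                                   ┃      
                                   ┃      
                                   ┃      
                                   ┃      
                                   ┃      
                                   ┃      
━━━━━━━━━━━━━━━━━━━━━━━━━━━━━━━━━━━┛      
      │                  ┃                
      │                  ┃                
━━━━━━━━━━━━━━━━━━━━━━━━━┛                
                                          


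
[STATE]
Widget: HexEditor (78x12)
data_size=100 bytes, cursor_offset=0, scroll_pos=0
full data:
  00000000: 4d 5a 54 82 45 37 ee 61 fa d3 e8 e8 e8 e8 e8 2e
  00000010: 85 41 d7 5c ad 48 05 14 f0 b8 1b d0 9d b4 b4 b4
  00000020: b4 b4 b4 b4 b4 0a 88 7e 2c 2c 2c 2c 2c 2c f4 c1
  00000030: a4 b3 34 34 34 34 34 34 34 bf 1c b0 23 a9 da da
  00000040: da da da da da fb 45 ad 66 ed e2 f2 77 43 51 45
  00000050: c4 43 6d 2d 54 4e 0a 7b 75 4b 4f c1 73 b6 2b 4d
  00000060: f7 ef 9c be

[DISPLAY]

00000000  4D 5a 54 82 45 37 ee 61  fa d3 e8 e8 e8 e8 e8 2e  |MZT.E7.a........|
00000010  85 41 d7 5c ad 48 05 14  f0 b8 1b d0 9d b4 b4 b4  |.A.\.H..........|
00000020  b4 b4 b4 b4 b4 0a 88 7e  2c 2c 2c 2c 2c 2c f4 c1  |.......~,,,,,,..|
00000030  a4 b3 34 34 34 34 34 34  34 bf 1c b0 23 a9 da da  |..4444444...#...|
00000040  da da da da da fb 45 ad  66 ed e2 f2 77 43 51 45  |......E.f...wCQE|
00000050  c4 43 6d 2d 54 4e 0a 7b  75 4b 4f c1 73 b6 2b 4d  |.Cm-TN.{uKO.s.+M|
00000060  f7 ef 9c be                                       |....            |
                                                                              
                                                                              
                                                                              
                                                                              
                                                                              


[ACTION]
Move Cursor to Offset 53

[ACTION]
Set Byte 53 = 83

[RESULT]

00000000  4d 5a 54 82 45 37 ee 61  fa d3 e8 e8 e8 e8 e8 2e  |MZT.E7.a........|
00000010  85 41 d7 5c ad 48 05 14  f0 b8 1b d0 9d b4 b4 b4  |.A.\.H..........|
00000020  b4 b4 b4 b4 b4 0a 88 7e  2c 2c 2c 2c 2c 2c f4 c1  |.......~,,,,,,..|
00000030  a4 b3 34 34 34 83 34 34  34 bf 1c b0 23 a9 da da  |..444.444...#...|
00000040  da da da da da fb 45 ad  66 ed e2 f2 77 43 51 45  |......E.f...wCQE|
00000050  c4 43 6d 2d 54 4e 0a 7b  75 4b 4f c1 73 b6 2b 4d  |.Cm-TN.{uKO.s.+M|
00000060  f7 ef 9c be                                       |....            |
                                                                              
                                                                              
                                                                              
                                                                              
                                                                              


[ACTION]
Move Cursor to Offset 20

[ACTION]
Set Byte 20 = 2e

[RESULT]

00000000  4d 5a 54 82 45 37 ee 61  fa d3 e8 e8 e8 e8 e8 2e  |MZT.E7.a........|
00000010  85 41 d7 5c 2E 48 05 14  f0 b8 1b d0 9d b4 b4 b4  |.A.\.H..........|
00000020  b4 b4 b4 b4 b4 0a 88 7e  2c 2c 2c 2c 2c 2c f4 c1  |.......~,,,,,,..|
00000030  a4 b3 34 34 34 83 34 34  34 bf 1c b0 23 a9 da da  |..444.444...#...|
00000040  da da da da da fb 45 ad  66 ed e2 f2 77 43 51 45  |......E.f...wCQE|
00000050  c4 43 6d 2d 54 4e 0a 7b  75 4b 4f c1 73 b6 2b 4d  |.Cm-TN.{uKO.s.+M|
00000060  f7 ef 9c be                                       |....            |
                                                                              
                                                                              
                                                                              
                                                                              
                                                                              


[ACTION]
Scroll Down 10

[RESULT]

00000060  f7 ef 9c be                                       |....            |
                                                                              
                                                                              
                                                                              
                                                                              
                                                                              
                                                                              
                                                                              
                                                                              
                                                                              
                                                                              
                                                                              


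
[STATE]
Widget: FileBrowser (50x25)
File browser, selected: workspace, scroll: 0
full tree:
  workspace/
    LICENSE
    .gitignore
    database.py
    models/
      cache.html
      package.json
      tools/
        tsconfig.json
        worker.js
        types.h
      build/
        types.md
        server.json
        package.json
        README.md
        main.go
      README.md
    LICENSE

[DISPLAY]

> [-] workspace/                                  
    LICENSE                                       
    .gitignore                                    
    database.py                                   
    [+] models/                                   
    LICENSE                                       
                                                  
                                                  
                                                  
                                                  
                                                  
                                                  
                                                  
                                                  
                                                  
                                                  
                                                  
                                                  
                                                  
                                                  
                                                  
                                                  
                                                  
                                                  
                                                  


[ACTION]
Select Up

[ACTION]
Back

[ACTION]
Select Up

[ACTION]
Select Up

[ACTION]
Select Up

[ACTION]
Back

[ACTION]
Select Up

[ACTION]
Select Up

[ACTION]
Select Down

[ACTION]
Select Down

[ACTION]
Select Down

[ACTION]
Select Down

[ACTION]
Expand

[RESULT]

  [-] workspace/                                  
    LICENSE                                       
    .gitignore                                    
    database.py                                   
  > [-] models/                                   
      cache.html                                  
      package.json                                
      [+] tools/                                  
      [+] build/                                  
      README.md                                   
    LICENSE                                       
                                                  
                                                  
                                                  
                                                  
                                                  
                                                  
                                                  
                                                  
                                                  
                                                  
                                                  
                                                  
                                                  
                                                  
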